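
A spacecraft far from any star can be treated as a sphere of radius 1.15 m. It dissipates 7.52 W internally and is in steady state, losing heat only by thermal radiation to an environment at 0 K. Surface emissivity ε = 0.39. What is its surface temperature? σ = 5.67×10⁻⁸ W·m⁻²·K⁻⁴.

T ≈ 67.3 K

Steady state: internal power = radiated power, P = εσA T⁴.
Radiating area A = 4πr² = 16.62 m².
T⁴ = P/(εσA) = 7.52/(0.39·5.67×10⁻⁸·16.62) = 2.046×10⁷ K⁴.
T = (2.046×10⁷)^(1/4).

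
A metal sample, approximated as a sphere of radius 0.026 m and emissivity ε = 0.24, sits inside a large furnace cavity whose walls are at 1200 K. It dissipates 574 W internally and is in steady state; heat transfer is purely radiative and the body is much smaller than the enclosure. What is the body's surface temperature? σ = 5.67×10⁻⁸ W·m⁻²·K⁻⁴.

T ≈ 1630 K

For a small grey body in a large enclosure, net radiated power = εσA(T⁴ − T_w⁴).
Steady state: P = εσA(T⁴ − T_w⁴) with A = 4πr² = 0.008495 m².
T⁴ = P/(εσA) + T_w⁴ = 574/(0.24·5.67×10⁻⁸·0.008495) + (1200)⁴
    = 4.965×10¹² + 2.074×10¹² = 7.039×10¹² K⁴.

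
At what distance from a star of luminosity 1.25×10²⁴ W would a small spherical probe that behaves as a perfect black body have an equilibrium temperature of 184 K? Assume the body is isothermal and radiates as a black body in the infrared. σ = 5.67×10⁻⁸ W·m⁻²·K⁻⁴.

For an isothermal black-emitting sphere, (1−a)S·πr² = σ·4πr²·T⁴ ⇒ S = 4σT⁴/(1−a).
S = 4·5.67×10⁻⁸·(184)⁴/1.00 = 260.0 W/m².
Flux falls as S = L/(4πd²), so d = √(L/(4πS)) = √(1.25×10²⁴/(4π·260.0)).

d ≈ 1.96×10¹⁰ m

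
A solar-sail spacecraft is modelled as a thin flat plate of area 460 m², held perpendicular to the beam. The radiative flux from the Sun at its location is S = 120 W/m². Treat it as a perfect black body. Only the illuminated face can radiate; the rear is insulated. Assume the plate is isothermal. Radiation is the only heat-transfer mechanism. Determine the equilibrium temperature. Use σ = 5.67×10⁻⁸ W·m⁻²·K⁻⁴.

T ≈ 214 K

At equilibrium, absorbed power = emitted power.
Absorbing cross-section = A = 460.0 m²; emitting surface = A = 460.0 m² (ratio 1).
S·A_cross = εσ·A_surf·T⁴  ⇒  T⁴ = S/(1σ).
T⁴ = 1.00·120/(1·5.67×10⁻⁸) = 2.116×10⁹ K⁴.
T = (2.116×10⁹)^(1/4).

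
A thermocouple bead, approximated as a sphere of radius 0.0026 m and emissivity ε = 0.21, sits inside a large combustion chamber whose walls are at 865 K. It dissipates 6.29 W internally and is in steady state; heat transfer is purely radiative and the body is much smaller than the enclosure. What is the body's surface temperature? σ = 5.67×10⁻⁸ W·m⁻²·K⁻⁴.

T ≈ 1610 K

For a small grey body in a large enclosure, net radiated power = εσA(T⁴ − T_w⁴).
Steady state: P = εσA(T⁴ − T_w⁴) with A = 4πr² = 8.495×10⁻⁵ m².
T⁴ = P/(εσA) + T_w⁴ = 6.29/(0.21·5.67×10⁻⁸·8.495×10⁻⁵) + (865)⁴
    = 6.219×10¹² + 5.598×10¹¹ = 6.778×10¹² K⁴.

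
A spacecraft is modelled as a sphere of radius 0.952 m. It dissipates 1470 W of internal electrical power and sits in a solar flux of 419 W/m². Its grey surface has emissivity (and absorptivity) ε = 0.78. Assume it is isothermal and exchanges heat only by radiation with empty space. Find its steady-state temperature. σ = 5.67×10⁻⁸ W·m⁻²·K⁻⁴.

At steady state, absorbed solar power + internal power = radiated power.
Absorbed: α·S·A_cross = 0.78·419·2.847 = 930.5 W (cross-section πr²).
Total input = 930.5 + 1470 = 2401 W.
Radiated: εσ·A_surf·T⁴ with A_surf = 4πr² = 11.39 m².
T⁴ = 2401/(0.78·5.67×10⁻⁸·11.39) = 4.766×10⁹ K⁴.

T ≈ 263 K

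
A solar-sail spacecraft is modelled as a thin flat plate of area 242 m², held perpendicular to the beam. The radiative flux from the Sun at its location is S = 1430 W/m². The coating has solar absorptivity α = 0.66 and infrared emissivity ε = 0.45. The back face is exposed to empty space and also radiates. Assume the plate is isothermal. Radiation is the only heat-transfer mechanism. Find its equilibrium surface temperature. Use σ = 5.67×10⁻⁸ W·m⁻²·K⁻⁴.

T ≈ 369 K

At equilibrium, absorbed power = emitted power.
Absorbing cross-section = A = 242.0 m²; emitting surface = 2A = 484.0 m² (ratio 2).
αS·A_cross = εσ·A_surf·T⁴  ⇒  T⁴ = αS/(ε·2σ).
T⁴ = 0.660·1430/(0.45·2·5.67×10⁻⁸) = 1.850×10¹⁰ K⁴.
T = (1.850×10¹⁰)^(1/4).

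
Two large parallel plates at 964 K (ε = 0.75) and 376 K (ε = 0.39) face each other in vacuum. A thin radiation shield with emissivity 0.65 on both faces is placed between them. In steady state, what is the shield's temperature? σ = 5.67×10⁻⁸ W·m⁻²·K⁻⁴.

In steady state the net flux on the hot side equals that on the cold side.
σ(T₁⁴−T_s⁴)/D₁ = σ(T_s⁴−T₂⁴)/D₂, with D₁ = 1/ε₁+1/ε_s−1 = 1.872, D₂ = 1/ε_s+1/ε₂−1 = 3.103.
Solve for T_s⁴: T_s⁴ = (D₂·T₁⁴ + D₁·T₂⁴)/(D₁+D₂) = 5.462×10¹¹ K⁴.

T_s ≈ 860 K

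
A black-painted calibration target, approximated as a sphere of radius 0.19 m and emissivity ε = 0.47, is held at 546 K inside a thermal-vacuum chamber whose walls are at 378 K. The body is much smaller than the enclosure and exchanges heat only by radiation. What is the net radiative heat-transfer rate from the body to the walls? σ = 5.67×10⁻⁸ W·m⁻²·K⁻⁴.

P_net ≈ 828 W

For a small grey body in a large enclosure: P_net = εσA(T_body⁴ − T_wall⁴).
A = 4πr² = 0.4536 m²; T_body⁴ − T_wall⁴ = 8.887×10¹⁰ − 2.042×10¹⁰ = 6.846×10¹⁰ K⁴.
|P_net| = 0.47·5.67×10⁻⁸·0.4536·6.846×10¹⁰.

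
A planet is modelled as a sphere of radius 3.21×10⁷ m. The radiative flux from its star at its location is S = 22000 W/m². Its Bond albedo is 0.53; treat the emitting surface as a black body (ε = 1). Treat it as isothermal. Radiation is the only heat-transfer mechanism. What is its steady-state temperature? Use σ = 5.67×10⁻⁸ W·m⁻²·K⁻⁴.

T ≈ 462 K

At equilibrium, absorbed power = emitted power.
Absorbing cross-section = πr² = 3.237×10¹⁵ m²; emitting surface = 4πr² = 1.295×10¹⁶ m² (ratio 4).
(1−a)S·A_cross = εσ·A_surf·T⁴  ⇒  T⁴ = (1−a)S/(4σ).
T⁴ = 0.470·22000/(4·5.67×10⁻⁸) = 4.559×10¹⁰ K⁴.
T = (4.559×10¹⁰)^(1/4).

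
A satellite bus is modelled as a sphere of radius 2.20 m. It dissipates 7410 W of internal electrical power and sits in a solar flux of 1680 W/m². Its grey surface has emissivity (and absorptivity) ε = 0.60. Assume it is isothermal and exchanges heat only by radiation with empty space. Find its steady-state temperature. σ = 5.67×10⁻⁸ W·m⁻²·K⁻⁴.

At steady state, absorbed solar power + internal power = radiated power.
Absorbed: α·S·A_cross = 0.60·1680·15.21 = 15330 W (cross-section πr²).
Total input = 15330 + 7410 = 22740 W.
Radiated: εσ·A_surf·T⁴ with A_surf = 4πr² = 60.82 m².
T⁴ = 22740/(0.60·5.67×10⁻⁸·60.82) = 1.099×10¹⁰ K⁴.

T ≈ 324 K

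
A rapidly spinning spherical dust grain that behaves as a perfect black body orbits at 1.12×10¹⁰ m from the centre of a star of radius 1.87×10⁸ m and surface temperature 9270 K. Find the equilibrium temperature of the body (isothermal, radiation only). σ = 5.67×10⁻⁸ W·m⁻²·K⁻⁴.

T ≈ 847 K

The star's surface emits σT_*⁴; at distance d the flux is S = σT_*⁴(R_*/d)².
S = 5.67×10⁻⁸·(9270)⁴·(1.87×10⁸/1.12×10¹⁰)² = 1.167×10⁵ W/m².
For an isothermal sphere T⁴ = (1−a)S/(4σ) = 5.146×10¹¹ K⁴.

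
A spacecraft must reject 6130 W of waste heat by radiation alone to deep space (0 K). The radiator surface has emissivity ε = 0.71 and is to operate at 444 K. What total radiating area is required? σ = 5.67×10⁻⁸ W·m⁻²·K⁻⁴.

A ≈ 3.92 m²

P = εσA T⁴ ⇒ A = P/(εσT⁴).
T⁴ = 3.886×10¹⁰ K⁴.
A = 6130/(0.71 × 5.67×10⁻⁸ × 3.886×10¹⁰).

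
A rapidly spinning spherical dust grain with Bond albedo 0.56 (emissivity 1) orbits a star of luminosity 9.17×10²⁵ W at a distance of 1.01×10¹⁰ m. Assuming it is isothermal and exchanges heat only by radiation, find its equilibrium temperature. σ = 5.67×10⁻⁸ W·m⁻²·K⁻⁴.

T ≈ 610 K

First find the stellar flux at distance d: S = L/(4πd²) = 9.17×10²⁵/(4π·(1.01×10¹⁰)²) = 71530 W/m².
For an isothermal sphere, absorbed (1−a)S·πr² = emitted σ·4πr²·T⁴, so T⁴ = (1−a)S/(4σ).
T⁴ = 0.440·71530/(4·5.67×10⁻⁸) = 1.388×10¹¹ K⁴.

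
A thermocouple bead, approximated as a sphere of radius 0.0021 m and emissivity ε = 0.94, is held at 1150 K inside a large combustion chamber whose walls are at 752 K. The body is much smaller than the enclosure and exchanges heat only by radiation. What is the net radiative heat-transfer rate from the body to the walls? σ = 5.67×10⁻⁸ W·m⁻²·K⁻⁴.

For a small grey body in a large enclosure: P_net = εσA(T_body⁴ − T_wall⁴).
A = 4πr² = 5.542×10⁻⁵ m²; T_body⁴ − T_wall⁴ = 1.749×10¹² − 3.198×10¹¹ = 1.429×10¹² K⁴.
|P_net| = 0.94·5.67×10⁻⁸·5.542×10⁻⁵·1.429×10¹².

P_net ≈ 4.22 W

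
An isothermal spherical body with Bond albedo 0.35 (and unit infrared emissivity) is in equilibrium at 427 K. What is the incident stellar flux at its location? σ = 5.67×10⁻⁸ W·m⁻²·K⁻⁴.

(1−a)S·πr² = σ·4πr²·T⁴ ⇒ S = 4σT⁴/(1−a).
S = 4·5.67×10⁻⁸·3.324×10¹⁰/0.650.

S ≈ 11600 W/m²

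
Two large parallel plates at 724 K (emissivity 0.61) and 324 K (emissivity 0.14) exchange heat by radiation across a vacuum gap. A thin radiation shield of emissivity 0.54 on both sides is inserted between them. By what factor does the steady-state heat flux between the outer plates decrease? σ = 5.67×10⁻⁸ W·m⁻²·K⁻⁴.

factor ≈ 1.35

Without shield: q₀ = σΔ(T⁴)/(1/ε₁+1/ε₂−1) with denominator 7.782.
With shield the two gaps are in series; the resistances add: (1/ε₁+1/ε_s−1)+(1/ε_s+1/ε₂−1) = 2.491+7.995 = 10.49.
Heat-flux ratio q₀/q = 10.49/7.782.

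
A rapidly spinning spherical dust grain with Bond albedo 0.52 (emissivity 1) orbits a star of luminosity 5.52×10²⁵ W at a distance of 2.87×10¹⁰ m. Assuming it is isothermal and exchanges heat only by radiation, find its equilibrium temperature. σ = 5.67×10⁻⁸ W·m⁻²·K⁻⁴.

T ≈ 326 K

First find the stellar flux at distance d: S = L/(4πd²) = 5.52×10²⁵/(4π·(2.87×10¹⁰)²) = 5333 W/m².
For an isothermal sphere, absorbed (1−a)S·πr² = emitted σ·4πr²·T⁴, so T⁴ = (1−a)S/(4σ).
T⁴ = 0.480·5333/(4·5.67×10⁻⁸) = 1.129×10¹⁰ K⁴.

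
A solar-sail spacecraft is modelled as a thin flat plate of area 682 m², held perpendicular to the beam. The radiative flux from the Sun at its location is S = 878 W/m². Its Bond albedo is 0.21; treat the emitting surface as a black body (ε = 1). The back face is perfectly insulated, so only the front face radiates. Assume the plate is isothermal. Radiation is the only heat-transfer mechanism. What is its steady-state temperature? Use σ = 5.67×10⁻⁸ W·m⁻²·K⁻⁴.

T ≈ 333 K

At equilibrium, absorbed power = emitted power.
Absorbing cross-section = A = 682.0 m²; emitting surface = A = 682.0 m² (ratio 1).
(1−a)S·A_cross = εσ·A_surf·T⁴  ⇒  T⁴ = (1−a)S/(1σ).
T⁴ = 0.790·878/(1·5.67×10⁻⁸) = 1.223×10¹⁰ K⁴.
T = (1.223×10¹⁰)^(1/4).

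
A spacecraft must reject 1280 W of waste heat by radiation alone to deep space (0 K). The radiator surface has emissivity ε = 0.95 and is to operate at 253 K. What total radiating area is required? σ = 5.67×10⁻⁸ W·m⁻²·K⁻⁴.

A ≈ 5.80 m²

P = εσA T⁴ ⇒ A = P/(εσT⁴).
T⁴ = 4.097×10⁹ K⁴.
A = 1280/(0.95 × 5.67×10⁻⁸ × 4.097×10⁹).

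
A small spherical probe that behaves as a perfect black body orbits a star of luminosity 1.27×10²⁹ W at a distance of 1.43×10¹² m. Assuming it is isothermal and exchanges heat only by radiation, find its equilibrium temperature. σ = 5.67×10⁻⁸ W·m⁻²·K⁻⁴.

First find the stellar flux at distance d: S = L/(4πd²) = 1.27×10²⁹/(4π·(1.43×10¹²)²) = 4942 W/m².
For an isothermal sphere, absorbed (1−a)S·πr² = emitted σ·4πr²·T⁴, so T⁴ = (1−a)S/(4σ).
T⁴ = 1.00·4942/(4·5.67×10⁻⁸) = 2.179×10¹⁰ K⁴.

T ≈ 384 K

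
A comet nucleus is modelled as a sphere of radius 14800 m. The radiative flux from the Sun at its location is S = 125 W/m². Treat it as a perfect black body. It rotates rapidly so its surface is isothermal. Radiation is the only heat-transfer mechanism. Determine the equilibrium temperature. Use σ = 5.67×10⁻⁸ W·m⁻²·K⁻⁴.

At equilibrium, absorbed power = emitted power.
Absorbing cross-section = πr² = 6.881×10⁸ m²; emitting surface = 4πr² = 2.753×10⁹ m² (ratio 4).
S·A_cross = εσ·A_surf·T⁴  ⇒  T⁴ = S/(4σ).
T⁴ = 1.00·125/(4·5.67×10⁻⁸) = 5.511×10⁸ K⁴.
T = (5.511×10⁸)^(1/4).

T ≈ 153 K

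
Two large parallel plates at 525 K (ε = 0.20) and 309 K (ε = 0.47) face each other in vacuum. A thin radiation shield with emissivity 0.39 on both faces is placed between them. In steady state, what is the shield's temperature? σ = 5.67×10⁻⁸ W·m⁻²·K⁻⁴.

T_s ≈ 427 K

In steady state the net flux on the hot side equals that on the cold side.
σ(T₁⁴−T_s⁴)/D₁ = σ(T_s⁴−T₂⁴)/D₂, with D₁ = 1/ε₁+1/ε_s−1 = 6.564, D₂ = 1/ε_s+1/ε₂−1 = 3.692.
Solve for T_s⁴: T_s⁴ = (D₂·T₁⁴ + D₁·T₂⁴)/(D₁+D₂) = 3.318×10¹⁰ K⁴.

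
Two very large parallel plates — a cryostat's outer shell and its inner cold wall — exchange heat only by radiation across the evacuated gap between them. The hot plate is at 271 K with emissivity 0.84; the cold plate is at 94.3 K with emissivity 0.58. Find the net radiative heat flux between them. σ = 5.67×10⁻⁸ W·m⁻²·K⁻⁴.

For two infinite grey parallel plates, q = σ(T₁⁴ − T₂⁴)/(1/ε₁ + 1/ε₂ − 1).
T₁⁴ − T₂⁴ = 5.394×10⁹ − 7.908×10⁷ = 5.315×10⁹ K⁴.
1/ε₁ + 1/ε₂ − 1 = 1.190 + 1.724 − 1 = 1.915.
q = 5.67×10⁻⁸ × 5.315×10⁹ / 1.915.

q ≈ 157 W/m²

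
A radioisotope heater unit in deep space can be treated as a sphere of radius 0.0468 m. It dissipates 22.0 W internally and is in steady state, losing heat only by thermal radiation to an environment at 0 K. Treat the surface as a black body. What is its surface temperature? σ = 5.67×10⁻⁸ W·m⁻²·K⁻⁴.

T ≈ 345 K

Steady state: internal power = radiated power, P = εσA T⁴.
Radiating area A = 4πr² = 0.02752 m².
T⁴ = P/(εσA) = 22.0/(1.0·5.67×10⁻⁸·0.02752) = 1.410×10¹⁰ K⁴.
T = (1.410×10¹⁰)^(1/4).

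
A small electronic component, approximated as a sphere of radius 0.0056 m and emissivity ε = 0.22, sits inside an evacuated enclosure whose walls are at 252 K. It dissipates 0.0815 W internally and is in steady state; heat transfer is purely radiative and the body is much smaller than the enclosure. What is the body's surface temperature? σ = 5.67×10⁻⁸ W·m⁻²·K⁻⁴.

T ≈ 379 K

For a small grey body in a large enclosure, net radiated power = εσA(T⁴ − T_w⁴).
Steady state: P = εσA(T⁴ − T_w⁴) with A = 4πr² = 3.941×10⁻⁴ m².
T⁴ = P/(εσA) + T_w⁴ = 0.0815/(0.22·5.67×10⁻⁸·3.941×10⁻⁴) + (252)⁴
    = 1.658×10¹⁰ + 4.033×10⁹ = 2.061×10¹⁰ K⁴.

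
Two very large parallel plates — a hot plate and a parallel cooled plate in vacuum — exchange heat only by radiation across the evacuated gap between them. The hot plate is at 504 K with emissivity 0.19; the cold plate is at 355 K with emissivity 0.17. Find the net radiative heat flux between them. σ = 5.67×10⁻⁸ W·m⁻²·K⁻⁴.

q ≈ 272 W/m²

For two infinite grey parallel plates, q = σ(T₁⁴ − T₂⁴)/(1/ε₁ + 1/ε₂ − 1).
T₁⁴ − T₂⁴ = 6.452×10¹⁰ − 1.588×10¹⁰ = 4.864×10¹⁰ K⁴.
1/ε₁ + 1/ε₂ − 1 = 5.263 + 5.882 − 1 = 10.15.
q = 5.67×10⁻⁸ × 4.864×10¹⁰ / 10.15.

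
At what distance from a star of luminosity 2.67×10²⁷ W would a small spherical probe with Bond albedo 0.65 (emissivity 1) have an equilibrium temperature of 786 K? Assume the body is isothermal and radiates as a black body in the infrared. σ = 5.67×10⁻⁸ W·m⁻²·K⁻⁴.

d ≈ 2.93×10¹⁰ m

For an isothermal black-emitting sphere, (1−a)S·πr² = σ·4πr²·T⁴ ⇒ S = 4σT⁴/(1−a).
S = 4·5.67×10⁻⁸·(786)⁴/0.350 = 2.473×10⁵ W/m².
Flux falls as S = L/(4πd²), so d = √(L/(4πS)) = √(2.67×10²⁷/(4π·2.473×10⁵)).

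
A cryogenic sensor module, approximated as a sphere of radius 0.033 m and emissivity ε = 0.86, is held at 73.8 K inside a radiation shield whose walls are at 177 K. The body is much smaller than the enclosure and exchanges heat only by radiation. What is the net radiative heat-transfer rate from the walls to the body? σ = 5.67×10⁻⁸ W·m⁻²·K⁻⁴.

P_net ≈ 0.635 W

For a small grey body in a large enclosure: P_net = εσA(T_body⁴ − T_wall⁴).
A = 4πr² = 0.01368 m²; T_body⁴ − T_wall⁴ = 2.966×10⁷ − 9.815×10⁸ = -9.518×10⁸ K⁴.
|P_net| = 0.86·5.67×10⁻⁸·0.01368·9.518×10⁸.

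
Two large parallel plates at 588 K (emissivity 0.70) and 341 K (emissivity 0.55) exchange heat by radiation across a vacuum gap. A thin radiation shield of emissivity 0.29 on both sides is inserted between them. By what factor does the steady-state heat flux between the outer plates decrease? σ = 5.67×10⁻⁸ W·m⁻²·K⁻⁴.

Without shield: q₀ = σΔ(T⁴)/(1/ε₁+1/ε₂−1) with denominator 2.247.
With shield the two gaps are in series; the resistances add: (1/ε₁+1/ε_s−1)+(1/ε_s+1/ε₂−1) = 3.877+4.266 = 8.143.
Heat-flux ratio q₀/q = 8.143/2.247.

factor ≈ 3.62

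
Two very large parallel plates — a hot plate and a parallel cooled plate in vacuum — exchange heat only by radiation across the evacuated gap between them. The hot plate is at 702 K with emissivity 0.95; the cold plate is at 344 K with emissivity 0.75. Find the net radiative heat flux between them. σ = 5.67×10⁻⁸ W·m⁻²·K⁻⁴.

For two infinite grey parallel plates, q = σ(T₁⁴ − T₂⁴)/(1/ε₁ + 1/ε₂ − 1).
T₁⁴ − T₂⁴ = 2.429×10¹¹ − 1.400×10¹⁰ = 2.289×10¹¹ K⁴.
1/ε₁ + 1/ε₂ − 1 = 1.053 + 1.333 − 1 = 1.386.
q = 5.67×10⁻⁸ × 2.289×10¹¹ / 1.386.

q ≈ 9360 W/m²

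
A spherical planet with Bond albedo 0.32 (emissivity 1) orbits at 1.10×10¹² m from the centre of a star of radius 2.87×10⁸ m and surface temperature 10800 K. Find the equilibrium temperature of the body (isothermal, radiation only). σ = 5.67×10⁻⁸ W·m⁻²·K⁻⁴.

T ≈ 112 K

The star's surface emits σT_*⁴; at distance d the flux is S = σT_*⁴(R_*/d)².
S = 5.67×10⁻⁸·(10800)⁴·(2.87×10⁸/1.10×10¹²)² = 52.51 W/m².
For an isothermal sphere T⁴ = (1−a)S/(4σ) = 1.574×10⁸ K⁴.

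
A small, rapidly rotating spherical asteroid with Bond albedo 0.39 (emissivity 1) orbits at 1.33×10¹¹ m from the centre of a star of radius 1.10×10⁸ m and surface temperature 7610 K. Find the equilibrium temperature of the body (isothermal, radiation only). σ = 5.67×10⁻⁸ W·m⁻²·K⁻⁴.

The star's surface emits σT_*⁴; at distance d the flux is S = σT_*⁴(R_*/d)².
S = 5.67×10⁻⁸·(7610)⁴·(1.10×10⁸/1.33×10¹¹)² = 130.1 W/m².
For an isothermal sphere T⁴ = (1−a)S/(4σ) = 3.499×10⁸ K⁴.

T ≈ 137 K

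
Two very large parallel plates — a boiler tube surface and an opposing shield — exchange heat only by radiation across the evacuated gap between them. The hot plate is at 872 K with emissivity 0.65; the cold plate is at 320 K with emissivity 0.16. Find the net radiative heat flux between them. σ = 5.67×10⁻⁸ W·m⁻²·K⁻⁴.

q ≈ 4740 W/m²

For two infinite grey parallel plates, q = σ(T₁⁴ − T₂⁴)/(1/ε₁ + 1/ε₂ − 1).
T₁⁴ − T₂⁴ = 5.782×10¹¹ − 1.049×10¹⁰ = 5.677×10¹¹ K⁴.
1/ε₁ + 1/ε₂ − 1 = 1.538 + 6.250 − 1 = 6.788.
q = 5.67×10⁻⁸ × 5.677×10¹¹ / 6.788.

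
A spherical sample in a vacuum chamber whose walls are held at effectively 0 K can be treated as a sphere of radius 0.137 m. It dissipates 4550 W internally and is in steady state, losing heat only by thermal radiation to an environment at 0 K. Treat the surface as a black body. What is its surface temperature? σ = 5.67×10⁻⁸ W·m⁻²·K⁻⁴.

Steady state: internal power = radiated power, P = εσA T⁴.
Radiating area A = 4πr² = 0.2359 m².
T⁴ = P/(εσA) = 4550/(1.0·5.67×10⁻⁸·0.2359) = 3.402×10¹¹ K⁴.
T = (3.402×10¹¹)^(1/4).

T ≈ 764 K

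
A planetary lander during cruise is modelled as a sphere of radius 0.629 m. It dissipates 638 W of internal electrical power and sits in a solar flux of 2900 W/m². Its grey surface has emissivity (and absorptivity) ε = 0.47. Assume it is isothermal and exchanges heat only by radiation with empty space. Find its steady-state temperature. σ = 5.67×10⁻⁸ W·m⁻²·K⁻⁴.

At steady state, absorbed solar power + internal power = radiated power.
Absorbed: α·S·A_cross = 0.47·2900·1.243 = 1694 W (cross-section πr²).
Total input = 1694 + 638 = 2332 W.
Radiated: εσ·A_surf·T⁴ with A_surf = 4πr² = 4.972 m².
T⁴ = 2332/(0.47·5.67×10⁻⁸·4.972) = 1.760×10¹⁰ K⁴.

T ≈ 364 K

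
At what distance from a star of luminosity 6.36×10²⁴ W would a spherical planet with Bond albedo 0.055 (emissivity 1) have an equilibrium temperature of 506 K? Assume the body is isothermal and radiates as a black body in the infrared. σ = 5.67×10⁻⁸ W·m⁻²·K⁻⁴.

d ≈ 5.67×10⁹ m

For an isothermal black-emitting sphere, (1−a)S·πr² = σ·4πr²·T⁴ ⇒ S = 4σT⁴/(1−a).
S = 4·5.67×10⁻⁸·(506)⁴/0.945 = 15730 W/m².
Flux falls as S = L/(4πd²), so d = √(L/(4πS)) = √(6.36×10²⁴/(4π·15730)).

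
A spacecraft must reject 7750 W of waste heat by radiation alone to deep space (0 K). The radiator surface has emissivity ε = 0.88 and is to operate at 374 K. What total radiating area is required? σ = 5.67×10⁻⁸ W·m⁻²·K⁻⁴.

A ≈ 7.94 m²

P = εσA T⁴ ⇒ A = P/(εσT⁴).
T⁴ = 1.957×10¹⁰ K⁴.
A = 7750/(0.88 × 5.67×10⁻⁸ × 1.957×10¹⁰).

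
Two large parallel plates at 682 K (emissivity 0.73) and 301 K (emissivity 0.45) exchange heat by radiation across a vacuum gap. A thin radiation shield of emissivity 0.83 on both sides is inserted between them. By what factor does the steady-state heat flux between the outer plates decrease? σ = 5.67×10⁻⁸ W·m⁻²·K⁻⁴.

factor ≈ 1.54

Without shield: q₀ = σΔ(T⁴)/(1/ε₁+1/ε₂−1) with denominator 2.592.
With shield the two gaps are in series; the resistances add: (1/ε₁+1/ε_s−1)+(1/ε_s+1/ε₂−1) = 1.575+2.427 = 4.002.
Heat-flux ratio q₀/q = 4.002/2.592.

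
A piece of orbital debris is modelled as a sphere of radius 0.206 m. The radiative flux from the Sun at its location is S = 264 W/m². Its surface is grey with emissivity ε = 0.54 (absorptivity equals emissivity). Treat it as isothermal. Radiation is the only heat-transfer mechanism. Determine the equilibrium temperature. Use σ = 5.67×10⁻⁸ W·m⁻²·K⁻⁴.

At equilibrium, absorbed power = emitted power.
Absorbing cross-section = πr² = 0.1333 m²; emitting surface = 4πr² = 0.5333 m² (ratio 4).
εS·A_cross = εσ·A_surf·T⁴  ⇒  T⁴ = S/(4σ)   (ε cancels).
T⁴ = 264/(4·5.67×10⁻⁸) = 1.164×10⁹ K⁴.
T = (1.164×10⁹)^(1/4).

T ≈ 185 K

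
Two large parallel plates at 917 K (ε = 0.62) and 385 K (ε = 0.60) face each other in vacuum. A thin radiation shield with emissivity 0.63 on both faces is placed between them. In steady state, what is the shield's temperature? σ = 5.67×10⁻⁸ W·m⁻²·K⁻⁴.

In steady state the net flux on the hot side equals that on the cold side.
σ(T₁⁴−T_s⁴)/D₁ = σ(T_s⁴−T₂⁴)/D₂, with D₁ = 1/ε₁+1/ε_s−1 = 2.200, D₂ = 1/ε_s+1/ε₂−1 = 2.254.
Solve for T_s⁴: T_s⁴ = (D₂·T₁⁴ + D₁·T₂⁴)/(D₁+D₂) = 3.687×10¹¹ K⁴.

T_s ≈ 779 K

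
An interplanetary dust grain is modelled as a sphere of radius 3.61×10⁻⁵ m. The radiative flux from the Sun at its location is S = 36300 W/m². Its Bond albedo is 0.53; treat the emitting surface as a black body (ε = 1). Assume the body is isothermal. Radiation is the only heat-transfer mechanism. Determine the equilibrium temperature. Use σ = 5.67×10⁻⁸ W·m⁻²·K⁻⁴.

At equilibrium, absorbed power = emitted power.
Absorbing cross-section = πr² = 4.094×10⁻⁹ m²; emitting surface = 4πr² = 1.638×10⁻⁸ m² (ratio 4).
(1−a)S·A_cross = εσ·A_surf·T⁴  ⇒  T⁴ = (1−a)S/(4σ).
T⁴ = 0.470·36300/(4·5.67×10⁻⁸) = 7.522×10¹⁰ K⁴.
T = (7.522×10¹⁰)^(1/4).

T ≈ 524 K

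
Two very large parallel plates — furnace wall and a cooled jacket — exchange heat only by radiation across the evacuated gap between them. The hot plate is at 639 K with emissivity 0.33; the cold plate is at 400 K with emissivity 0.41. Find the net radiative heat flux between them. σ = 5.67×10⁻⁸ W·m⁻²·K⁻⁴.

q ≈ 1790 W/m²

For two infinite grey parallel plates, q = σ(T₁⁴ − T₂⁴)/(1/ε₁ + 1/ε₂ − 1).
T₁⁴ − T₂⁴ = 1.667×10¹¹ − 2.560×10¹⁰ = 1.411×10¹¹ K⁴.
1/ε₁ + 1/ε₂ − 1 = 3.030 + 2.439 − 1 = 4.469.
q = 5.67×10⁻⁸ × 1.411×10¹¹ / 4.469.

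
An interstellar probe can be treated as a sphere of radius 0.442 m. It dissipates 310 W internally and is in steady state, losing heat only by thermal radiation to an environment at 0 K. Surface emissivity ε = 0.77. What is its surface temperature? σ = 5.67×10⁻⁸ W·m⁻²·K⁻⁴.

Steady state: internal power = radiated power, P = εσA T⁴.
Radiating area A = 4πr² = 2.455 m².
T⁴ = P/(εσA) = 310/(0.77·5.67×10⁻⁸·2.455) = 2.892×10⁹ K⁴.
T = (2.892×10⁹)^(1/4).

T ≈ 232 K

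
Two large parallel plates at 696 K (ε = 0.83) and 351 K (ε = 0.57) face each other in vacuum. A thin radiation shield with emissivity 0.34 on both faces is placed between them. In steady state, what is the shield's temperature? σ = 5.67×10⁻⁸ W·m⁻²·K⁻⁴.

In steady state the net flux on the hot side equals that on the cold side.
σ(T₁⁴−T_s⁴)/D₁ = σ(T_s⁴−T₂⁴)/D₂, with D₁ = 1/ε₁+1/ε_s−1 = 3.146, D₂ = 1/ε_s+1/ε₂−1 = 3.696.
Solve for T_s⁴: T_s⁴ = (D₂·T₁⁴ + D₁·T₂⁴)/(D₁+D₂) = 1.337×10¹¹ K⁴.

T_s ≈ 605 K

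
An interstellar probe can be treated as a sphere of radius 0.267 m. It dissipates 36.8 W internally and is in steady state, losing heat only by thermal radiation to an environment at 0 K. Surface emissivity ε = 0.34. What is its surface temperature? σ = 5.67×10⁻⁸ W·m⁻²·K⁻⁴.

Steady state: internal power = radiated power, P = εσA T⁴.
Radiating area A = 4πr² = 0.8958 m².
T⁴ = P/(εσA) = 36.8/(0.34·5.67×10⁻⁸·0.8958) = 2.131×10⁹ K⁴.
T = (2.131×10⁹)^(1/4).

T ≈ 215 K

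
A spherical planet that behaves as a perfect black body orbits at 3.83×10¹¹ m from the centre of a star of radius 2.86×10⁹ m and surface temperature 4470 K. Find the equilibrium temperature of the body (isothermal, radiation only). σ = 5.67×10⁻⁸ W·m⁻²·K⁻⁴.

The star's surface emits σT_*⁴; at distance d the flux is S = σT_*⁴(R_*/d)².
S = 5.67×10⁻⁸·(4470)⁴·(2.86×10⁹/3.83×10¹¹)² = 1262 W/m².
For an isothermal sphere T⁴ = (1−a)S/(4σ) = 5.566×10⁹ K⁴.

T ≈ 273 K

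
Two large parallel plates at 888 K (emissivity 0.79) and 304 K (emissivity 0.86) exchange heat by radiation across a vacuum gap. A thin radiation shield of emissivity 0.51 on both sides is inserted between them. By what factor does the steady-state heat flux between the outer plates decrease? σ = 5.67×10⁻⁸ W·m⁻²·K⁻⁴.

factor ≈ 3.05

Without shield: q₀ = σΔ(T⁴)/(1/ε₁+1/ε₂−1) with denominator 1.429.
With shield the two gaps are in series; the resistances add: (1/ε₁+1/ε_s−1)+(1/ε_s+1/ε₂−1) = 2.227+2.124 = 4.350.
Heat-flux ratio q₀/q = 4.350/1.429.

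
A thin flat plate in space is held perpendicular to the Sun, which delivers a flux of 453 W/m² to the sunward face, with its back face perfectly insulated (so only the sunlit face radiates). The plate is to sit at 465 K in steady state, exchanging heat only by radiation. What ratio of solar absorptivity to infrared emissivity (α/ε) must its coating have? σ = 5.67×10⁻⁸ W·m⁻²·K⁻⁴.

α/ε ≈ 5.85

Balance: αS·A = εσ·1A·T⁴ ⇒ α/ε = σT⁴/S.
α/ε = 5.67×10⁻⁸·(465)⁴/453 = 5.67×10⁻⁸·4.675×10¹⁰/453.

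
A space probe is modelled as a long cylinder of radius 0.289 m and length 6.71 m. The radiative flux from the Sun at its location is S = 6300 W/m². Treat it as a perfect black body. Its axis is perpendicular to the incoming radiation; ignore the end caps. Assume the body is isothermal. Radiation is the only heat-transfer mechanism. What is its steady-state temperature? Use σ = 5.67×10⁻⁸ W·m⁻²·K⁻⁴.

At equilibrium, absorbed power = emitted power.
Absorbing cross-section = 2rL = 3.878 m²; emitting surface = 2πrL = 12.18 m² (ratio π).
S·A_cross = εσ·A_surf·T⁴  ⇒  T⁴ = S/(πσ).
T⁴ = 1.00·6300/(π·5.67×10⁻⁸) = 3.537×10¹⁰ K⁴.
T = (3.537×10¹⁰)^(1/4).

T ≈ 434 K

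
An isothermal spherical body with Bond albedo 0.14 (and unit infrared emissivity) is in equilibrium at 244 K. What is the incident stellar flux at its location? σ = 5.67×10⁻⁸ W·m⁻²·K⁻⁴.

(1−a)S·πr² = σ·4πr²·T⁴ ⇒ S = 4σT⁴/(1−a).
S = 4·5.67×10⁻⁸·3.545×10⁹/0.860.

S ≈ 935 W/m²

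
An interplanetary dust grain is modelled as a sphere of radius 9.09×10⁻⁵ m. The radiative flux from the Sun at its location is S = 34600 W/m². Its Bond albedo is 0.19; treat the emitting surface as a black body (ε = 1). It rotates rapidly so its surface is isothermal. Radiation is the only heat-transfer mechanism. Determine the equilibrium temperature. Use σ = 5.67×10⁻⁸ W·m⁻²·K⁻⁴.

T ≈ 593 K

At equilibrium, absorbed power = emitted power.
Absorbing cross-section = πr² = 2.596×10⁻⁸ m²; emitting surface = 4πr² = 1.038×10⁻⁷ m² (ratio 4).
(1−a)S·A_cross = εσ·A_surf·T⁴  ⇒  T⁴ = (1−a)S/(4σ).
T⁴ = 0.810·34600/(4·5.67×10⁻⁸) = 1.236×10¹¹ K⁴.
T = (1.236×10¹¹)^(1/4).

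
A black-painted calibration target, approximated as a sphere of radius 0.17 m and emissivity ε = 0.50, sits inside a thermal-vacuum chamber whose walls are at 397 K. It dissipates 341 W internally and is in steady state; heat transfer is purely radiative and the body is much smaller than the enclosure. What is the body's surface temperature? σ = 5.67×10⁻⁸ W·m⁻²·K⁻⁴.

T ≈ 491 K

For a small grey body in a large enclosure, net radiated power = εσA(T⁴ − T_w⁴).
Steady state: P = εσA(T⁴ − T_w⁴) with A = 4πr² = 0.3632 m².
T⁴ = P/(εσA) + T_w⁴ = 341/(0.50·5.67×10⁻⁸·0.3632) + (397)⁴
    = 3.312×10¹⁰ + 2.484×10¹⁰ = 5.796×10¹⁰ K⁴.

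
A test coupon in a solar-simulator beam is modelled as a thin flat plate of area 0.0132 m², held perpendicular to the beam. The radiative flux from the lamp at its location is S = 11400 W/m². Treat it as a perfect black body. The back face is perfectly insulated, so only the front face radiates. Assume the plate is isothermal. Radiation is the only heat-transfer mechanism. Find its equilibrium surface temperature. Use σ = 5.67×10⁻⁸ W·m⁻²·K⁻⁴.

T ≈ 670 K

At equilibrium, absorbed power = emitted power.
Absorbing cross-section = A = 0.01320 m²; emitting surface = A = 0.01320 m² (ratio 1).
S·A_cross = εσ·A_surf·T⁴  ⇒  T⁴ = S/(1σ).
T⁴ = 1.00·11400/(1·5.67×10⁻⁸) = 2.011×10¹¹ K⁴.
T = (2.011×10¹¹)^(1/4).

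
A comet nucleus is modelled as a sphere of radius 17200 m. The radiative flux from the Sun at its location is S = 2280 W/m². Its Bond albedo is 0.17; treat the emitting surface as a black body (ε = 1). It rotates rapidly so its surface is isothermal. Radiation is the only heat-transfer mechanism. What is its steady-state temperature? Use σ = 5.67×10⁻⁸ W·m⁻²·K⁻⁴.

T ≈ 302 K

At equilibrium, absorbed power = emitted power.
Absorbing cross-section = πr² = 9.294×10⁸ m²; emitting surface = 4πr² = 3.718×10⁹ m² (ratio 4).
(1−a)S·A_cross = εσ·A_surf·T⁴  ⇒  T⁴ = (1−a)S/(4σ).
T⁴ = 0.830·2280/(4·5.67×10⁻⁸) = 8.344×10⁹ K⁴.
T = (8.344×10⁹)^(1/4).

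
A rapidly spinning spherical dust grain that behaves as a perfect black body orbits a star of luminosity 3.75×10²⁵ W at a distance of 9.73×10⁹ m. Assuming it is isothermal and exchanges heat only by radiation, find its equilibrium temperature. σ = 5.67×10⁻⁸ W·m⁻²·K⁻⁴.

First find the stellar flux at distance d: S = L/(4πd²) = 3.75×10²⁵/(4π·(9.73×10⁹)²) = 31520 W/m².
For an isothermal sphere, absorbed (1−a)S·πr² = emitted σ·4πr²·T⁴, so T⁴ = (1−a)S/(4σ).
T⁴ = 1.00·31520/(4·5.67×10⁻⁸) = 1.390×10¹¹ K⁴.

T ≈ 611 K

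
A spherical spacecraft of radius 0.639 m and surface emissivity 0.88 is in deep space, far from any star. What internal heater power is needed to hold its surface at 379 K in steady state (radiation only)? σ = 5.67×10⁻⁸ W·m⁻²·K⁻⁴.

P ≈ 5280 W

P = εσ·4πr²·T⁴.
4πr² = 5.131 m²; T⁴ = 2.063×10¹⁰ K⁴.
P = 0.88·5.67×10⁻⁸·5.131·2.063×10¹⁰.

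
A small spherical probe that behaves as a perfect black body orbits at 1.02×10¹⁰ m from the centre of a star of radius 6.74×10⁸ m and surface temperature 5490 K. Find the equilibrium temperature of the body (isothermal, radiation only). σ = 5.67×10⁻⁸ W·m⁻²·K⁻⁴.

T ≈ 998 K

The star's surface emits σT_*⁴; at distance d the flux is S = σT_*⁴(R_*/d)².
S = 5.67×10⁻⁸·(5490)⁴·(6.74×10⁸/1.02×10¹⁰)² = 2.249×10⁵ W/m².
For an isothermal sphere T⁴ = (1−a)S/(4σ) = 9.916×10¹¹ K⁴.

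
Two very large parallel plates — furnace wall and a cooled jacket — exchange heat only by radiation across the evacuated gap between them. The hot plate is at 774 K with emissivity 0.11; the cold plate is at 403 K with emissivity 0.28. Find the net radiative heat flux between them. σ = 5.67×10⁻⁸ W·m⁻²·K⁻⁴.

q ≈ 1620 W/m²

For two infinite grey parallel plates, q = σ(T₁⁴ − T₂⁴)/(1/ε₁ + 1/ε₂ − 1).
T₁⁴ − T₂⁴ = 3.589×10¹¹ − 2.638×10¹⁰ = 3.325×10¹¹ K⁴.
1/ε₁ + 1/ε₂ − 1 = 9.091 + 3.571 − 1 = 11.66.
q = 5.67×10⁻⁸ × 3.325×10¹¹ / 11.66.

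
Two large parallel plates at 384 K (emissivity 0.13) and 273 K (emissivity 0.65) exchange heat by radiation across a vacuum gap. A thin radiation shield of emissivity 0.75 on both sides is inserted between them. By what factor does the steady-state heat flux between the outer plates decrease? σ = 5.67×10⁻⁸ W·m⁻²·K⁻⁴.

factor ≈ 1.20

Without shield: q₀ = σΔ(T⁴)/(1/ε₁+1/ε₂−1) with denominator 8.231.
With shield the two gaps are in series; the resistances add: (1/ε₁+1/ε_s−1)+(1/ε_s+1/ε₂−1) = 8.026+1.872 = 9.897.
Heat-flux ratio q₀/q = 9.897/8.231.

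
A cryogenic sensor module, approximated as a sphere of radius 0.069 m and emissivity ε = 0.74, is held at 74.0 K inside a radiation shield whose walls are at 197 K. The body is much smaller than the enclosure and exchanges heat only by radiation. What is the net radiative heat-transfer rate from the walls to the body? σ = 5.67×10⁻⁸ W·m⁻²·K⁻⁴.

P_net ≈ 3.71 W

For a small grey body in a large enclosure: P_net = εσA(T_body⁴ − T_wall⁴).
A = 4πr² = 0.05983 m²; T_body⁴ − T_wall⁴ = 2.999×10⁷ − 1.506×10⁹ = -1.476×10⁹ K⁴.
|P_net| = 0.74·5.67×10⁻⁸·0.05983·1.476×10⁹.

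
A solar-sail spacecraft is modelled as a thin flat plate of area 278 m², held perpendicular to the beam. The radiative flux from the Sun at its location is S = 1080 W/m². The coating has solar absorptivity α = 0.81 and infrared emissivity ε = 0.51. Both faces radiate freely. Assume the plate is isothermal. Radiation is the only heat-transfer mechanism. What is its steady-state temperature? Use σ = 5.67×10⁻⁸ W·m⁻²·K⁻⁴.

T ≈ 351 K

At equilibrium, absorbed power = emitted power.
Absorbing cross-section = A = 278.0 m²; emitting surface = 2A = 556.0 m² (ratio 2).
αS·A_cross = εσ·A_surf·T⁴  ⇒  T⁴ = αS/(ε·2σ).
T⁴ = 0.810·1080/(0.51·2·5.67×10⁻⁸) = 1.513×10¹⁰ K⁴.
T = (1.513×10¹⁰)^(1/4).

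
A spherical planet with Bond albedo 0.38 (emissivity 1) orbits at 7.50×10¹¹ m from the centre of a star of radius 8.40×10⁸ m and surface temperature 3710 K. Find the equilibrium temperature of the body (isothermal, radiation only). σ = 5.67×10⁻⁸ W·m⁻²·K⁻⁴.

The star's surface emits σT_*⁴; at distance d the flux is S = σT_*⁴(R_*/d)².
S = 5.67×10⁻⁸·(3710)⁴·(8.40×10⁸/7.50×10¹¹)² = 13.47 W/m².
For an isothermal sphere T⁴ = (1−a)S/(4σ) = 3.684×10⁷ K⁴.

T ≈ 77.9 K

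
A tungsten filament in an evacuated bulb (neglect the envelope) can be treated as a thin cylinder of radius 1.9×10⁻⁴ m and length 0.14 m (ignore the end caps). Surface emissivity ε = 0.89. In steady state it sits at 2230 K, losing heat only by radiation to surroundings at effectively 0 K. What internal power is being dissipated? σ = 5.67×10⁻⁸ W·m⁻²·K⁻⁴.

P ≈ 209 W

Steady state: P = εσA T⁴.
A = 2πrL = 1.671×10⁻⁴ m²; T⁴ = (2230)⁴ = 2.473×10¹³ K⁴.
P = 0.89 × 5.67×10⁻⁸ × 1.671×10⁻⁴ × 2.473×10¹³.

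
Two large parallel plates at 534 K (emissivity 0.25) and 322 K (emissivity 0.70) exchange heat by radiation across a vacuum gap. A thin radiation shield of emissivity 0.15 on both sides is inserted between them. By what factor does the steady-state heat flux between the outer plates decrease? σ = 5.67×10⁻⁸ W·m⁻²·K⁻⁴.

Without shield: q₀ = σΔ(T⁴)/(1/ε₁+1/ε₂−1) with denominator 4.429.
With shield the two gaps are in series; the resistances add: (1/ε₁+1/ε_s−1)+(1/ε_s+1/ε₂−1) = 9.667+7.095 = 16.76.
Heat-flux ratio q₀/q = 16.76/4.429.

factor ≈ 3.78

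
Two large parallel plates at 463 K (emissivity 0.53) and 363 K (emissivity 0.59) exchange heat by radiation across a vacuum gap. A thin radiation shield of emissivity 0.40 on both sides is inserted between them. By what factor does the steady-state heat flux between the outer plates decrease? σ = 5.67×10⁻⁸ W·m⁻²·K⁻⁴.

Without shield: q₀ = σΔ(T⁴)/(1/ε₁+1/ε₂−1) with denominator 2.582.
With shield the two gaps are in series; the resistances add: (1/ε₁+1/ε_s−1)+(1/ε_s+1/ε₂−1) = 3.387+3.195 = 6.582.
Heat-flux ratio q₀/q = 6.582/2.582.

factor ≈ 2.55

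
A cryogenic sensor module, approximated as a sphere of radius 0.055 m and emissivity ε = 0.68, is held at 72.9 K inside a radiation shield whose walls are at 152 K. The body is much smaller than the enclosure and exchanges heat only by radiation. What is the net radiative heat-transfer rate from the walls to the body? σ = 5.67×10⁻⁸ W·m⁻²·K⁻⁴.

For a small grey body in a large enclosure: P_net = εσA(T_body⁴ − T_wall⁴).
A = 4πr² = 0.03801 m²; T_body⁴ − T_wall⁴ = 2.824×10⁷ − 5.338×10⁸ = -5.056×10⁸ K⁴.
|P_net| = 0.68·5.67×10⁻⁸·0.03801·5.056×10⁸.

P_net ≈ 0.741 W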